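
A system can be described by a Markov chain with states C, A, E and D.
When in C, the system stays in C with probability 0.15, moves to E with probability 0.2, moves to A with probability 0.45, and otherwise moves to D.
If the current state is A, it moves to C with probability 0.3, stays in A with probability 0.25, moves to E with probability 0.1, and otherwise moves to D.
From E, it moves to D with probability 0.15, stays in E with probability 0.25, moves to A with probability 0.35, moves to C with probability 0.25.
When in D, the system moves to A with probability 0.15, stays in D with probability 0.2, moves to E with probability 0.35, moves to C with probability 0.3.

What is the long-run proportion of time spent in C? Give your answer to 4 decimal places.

Let the stationary distribution be π with π = πP and π_1 + π_2 + π_3 + π_4 = 1.
π_1 = 0.15·π_1 + 0.3·π_2 + 0.25·π_3 + 0.3·π_4
π_2 = 0.45·π_1 + 0.25·π_2 + 0.35·π_3 + 0.15·π_4
π_3 = 0.2·π_1 + 0.1·π_2 + 0.25·π_3 + 0.35·π_4
Solving with the normalization constraint gives π = (0.2515, 0.2985, 0.2160, 0.2340).
So the stationary probability of C is 0.2515.

0.2515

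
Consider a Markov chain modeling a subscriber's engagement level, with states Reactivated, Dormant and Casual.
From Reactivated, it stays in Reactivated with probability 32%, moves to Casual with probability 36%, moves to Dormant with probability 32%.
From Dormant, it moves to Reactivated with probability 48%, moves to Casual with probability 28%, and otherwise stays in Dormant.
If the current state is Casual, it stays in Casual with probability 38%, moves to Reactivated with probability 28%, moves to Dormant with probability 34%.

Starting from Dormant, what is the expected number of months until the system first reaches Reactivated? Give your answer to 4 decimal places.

2.3936

Let t(s) be the expected number of months to first reach Reactivated from state s, with t(Reactivated) = 0. Conditioning on the first month:
t(Dormant) = 1 + 0.24·t(Dormant) + 0.28·t(Casual)
t(Casual) = 1 + 0.34·t(Dormant) + 0.38·t(Casual)
Solving: t(Dormant) = 2.3936, t(Casual) = 2.9255.
Expected months from Dormant to Reactivated: 2.3936.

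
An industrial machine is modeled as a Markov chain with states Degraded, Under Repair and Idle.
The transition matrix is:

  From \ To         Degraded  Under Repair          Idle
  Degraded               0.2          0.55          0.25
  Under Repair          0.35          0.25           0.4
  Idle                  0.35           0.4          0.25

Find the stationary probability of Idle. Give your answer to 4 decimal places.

Let the stationary distribution be π with π = πP and π_1 + π_2 + π_3 = 1.
π_1 = 0.2·π_1 + 0.35·π_2 + 0.35·π_3
π_2 = 0.55·π_1 + 0.25·π_2 + 0.4·π_3
Solving with the normalization constraint gives π = (0.3043, 0.3875, 0.3081).
So the stationary probability of Idle is 0.3081.

0.3081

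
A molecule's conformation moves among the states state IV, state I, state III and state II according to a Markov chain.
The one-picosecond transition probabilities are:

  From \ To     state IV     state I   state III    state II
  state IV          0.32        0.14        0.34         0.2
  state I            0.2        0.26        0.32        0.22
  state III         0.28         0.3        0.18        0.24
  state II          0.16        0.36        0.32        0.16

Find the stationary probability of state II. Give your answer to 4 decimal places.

0.2083

Let the stationary distribution be π with π = πP and π_1 + π_2 + π_3 + π_4 = 1.
π_1 = 0.32·π_1 + 0.2·π_2 + 0.28·π_3 + 0.16·π_4
π_2 = 0.14·π_1 + 0.26·π_2 + 0.3·π_3 + 0.36·π_4
π_3 = 0.34·π_1 + 0.32·π_2 + 0.18·π_3 + 0.32·π_4
Solving with the normalization constraint gives π = (0.2437, 0.2630, 0.2850, 0.2083).
So the stationary probability of state II is 0.2083.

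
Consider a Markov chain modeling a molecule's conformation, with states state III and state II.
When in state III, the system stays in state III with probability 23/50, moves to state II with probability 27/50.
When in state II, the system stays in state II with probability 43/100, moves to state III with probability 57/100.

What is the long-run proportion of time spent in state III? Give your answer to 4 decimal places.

Let the stationary distribution be π with π = πP and π_1 + π_2 = 1.
π_1 = 0.46·π_1 + 0.57·π_2
Solving with the normalization constraint gives π = (0.5135, 0.4865).
So the stationary probability of state III is 0.5135.

0.5135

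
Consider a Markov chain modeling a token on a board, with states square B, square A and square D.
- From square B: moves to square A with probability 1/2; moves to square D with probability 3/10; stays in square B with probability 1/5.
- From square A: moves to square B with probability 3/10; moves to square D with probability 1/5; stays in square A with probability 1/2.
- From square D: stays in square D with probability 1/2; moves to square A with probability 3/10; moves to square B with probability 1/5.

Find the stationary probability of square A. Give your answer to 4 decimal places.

0.4359

Let the stationary distribution be π with π = πP and π_1 + π_2 + π_3 = 1.
π_1 = 0.2·π_1 + 0.3·π_2 + 0.2·π_3
π_2 = 0.5·π_1 + 0.5·π_2 + 0.3·π_3
Solving with the normalization constraint gives π = (0.2436, 0.4359, 0.3205).
So the stationary probability of square A is 0.4359.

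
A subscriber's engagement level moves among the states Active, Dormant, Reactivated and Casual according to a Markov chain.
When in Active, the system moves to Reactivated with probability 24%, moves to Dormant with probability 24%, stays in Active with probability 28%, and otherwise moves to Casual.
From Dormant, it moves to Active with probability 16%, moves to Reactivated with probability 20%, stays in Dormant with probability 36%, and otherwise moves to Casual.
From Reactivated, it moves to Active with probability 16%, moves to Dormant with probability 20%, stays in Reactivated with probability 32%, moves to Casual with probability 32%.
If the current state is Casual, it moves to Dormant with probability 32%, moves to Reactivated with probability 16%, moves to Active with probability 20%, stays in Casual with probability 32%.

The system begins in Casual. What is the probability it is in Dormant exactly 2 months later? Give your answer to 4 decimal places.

Propagate the distribution vector 2 months from Casual.
After 0 months: (0.0000, 0.0000, 0.0000, 1.0000)
After 1 month: (0.2000, 0.3200, 0.1600, 0.3200)
After 2 months: (0.1968, 0.2976, 0.2144, 0.2912)
P(in Dormant after 2 months) = 0.2976

0.2976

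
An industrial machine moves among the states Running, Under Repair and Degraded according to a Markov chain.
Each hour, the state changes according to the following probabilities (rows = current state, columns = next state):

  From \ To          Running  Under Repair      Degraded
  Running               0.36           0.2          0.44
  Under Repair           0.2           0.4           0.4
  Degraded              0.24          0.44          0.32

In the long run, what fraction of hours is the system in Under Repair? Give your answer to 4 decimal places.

Let the stationary distribution be π with π = πP and π_1 + π_2 + π_3 = 1.
π_1 = 0.36·π_1 + 0.2·π_2 + 0.24·π_3
π_2 = 0.2·π_1 + 0.4·π_2 + 0.44·π_3
Solving with the normalization constraint gives π = (0.2562, 0.3640, 0.3799).
So the stationary probability of Under Repair is 0.3640.

0.3640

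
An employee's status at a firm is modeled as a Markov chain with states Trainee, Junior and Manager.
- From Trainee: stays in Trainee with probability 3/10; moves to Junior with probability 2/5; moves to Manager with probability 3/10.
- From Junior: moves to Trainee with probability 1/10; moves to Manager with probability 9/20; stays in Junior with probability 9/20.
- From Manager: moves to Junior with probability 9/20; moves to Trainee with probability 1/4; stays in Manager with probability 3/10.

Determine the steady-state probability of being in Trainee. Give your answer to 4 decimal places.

0.1936

Let the stationary distribution be π with π = πP and π_1 + π_2 + π_3 = 1.
π_1 = 0.3·π_1 + 0.1·π_2 + 0.25·π_3
π_2 = 0.4·π_1 + 0.45·π_2 + 0.45·π_3
Solving with the normalization constraint gives π = (0.1936, 0.4403, 0.3660).
So the stationary probability of Trainee is 0.1936.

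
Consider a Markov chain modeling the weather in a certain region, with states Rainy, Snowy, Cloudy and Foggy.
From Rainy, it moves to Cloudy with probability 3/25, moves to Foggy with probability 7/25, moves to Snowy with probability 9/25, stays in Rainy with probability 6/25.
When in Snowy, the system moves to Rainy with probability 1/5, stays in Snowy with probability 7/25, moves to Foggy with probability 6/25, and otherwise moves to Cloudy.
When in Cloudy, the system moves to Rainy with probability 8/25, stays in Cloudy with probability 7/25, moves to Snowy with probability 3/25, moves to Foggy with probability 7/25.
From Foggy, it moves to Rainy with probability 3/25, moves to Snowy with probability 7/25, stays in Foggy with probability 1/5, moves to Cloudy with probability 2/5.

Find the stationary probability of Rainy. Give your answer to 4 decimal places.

Let the stationary distribution be π with π = πP and π_1 + π_2 + π_3 + π_4 = 1.
π_1 = 0.24·π_1 + 0.2·π_2 + 0.32·π_3 + 0.12·π_4
π_2 = 0.36·π_1 + 0.28·π_2 + 0.12·π_3 + 0.28·π_4
π_3 = 0.12·π_1 + 0.28·π_2 + 0.28·π_3 + 0.4·π_4
Solving with the normalization constraint gives π = (0.2218, 0.2538, 0.2745, 0.2499).
So the stationary probability of Rainy is 0.2218.

0.2218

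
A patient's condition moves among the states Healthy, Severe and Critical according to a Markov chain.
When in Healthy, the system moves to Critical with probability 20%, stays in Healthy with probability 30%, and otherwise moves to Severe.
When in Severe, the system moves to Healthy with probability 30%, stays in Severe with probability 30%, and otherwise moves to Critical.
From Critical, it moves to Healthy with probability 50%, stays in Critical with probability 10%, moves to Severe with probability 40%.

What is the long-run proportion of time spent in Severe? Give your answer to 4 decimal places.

Let the stationary distribution be π with π = πP and π_1 + π_2 + π_3 = 1.
π_1 = 0.3·π_1 + 0.3·π_2 + 0.5·π_3
π_2 = 0.5·π_1 + 0.3·π_2 + 0.4·π_3
Solving with the normalization constraint gives π = (0.3507, 0.3955, 0.2537).
So the stationary probability of Severe is 0.3955.

0.3955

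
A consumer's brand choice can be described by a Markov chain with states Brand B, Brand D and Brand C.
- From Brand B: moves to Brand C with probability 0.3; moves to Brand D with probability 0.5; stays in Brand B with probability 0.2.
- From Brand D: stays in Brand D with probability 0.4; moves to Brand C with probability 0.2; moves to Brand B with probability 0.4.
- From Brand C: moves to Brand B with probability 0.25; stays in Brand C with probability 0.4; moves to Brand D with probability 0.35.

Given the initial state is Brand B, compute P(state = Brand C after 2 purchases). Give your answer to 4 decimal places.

0.2800

Sum over the intermediate state after 1 purchase:
P = P(Brand B→Brand B)·P(Brand B→Brand C) + P(Brand B→Brand D)·P(Brand D→Brand C) + P(Brand B→Brand C)·P(Brand C→Brand C)
  = 0.2×0.3 + 0.5×0.2 + 0.3×0.4
  = 0.0600 + 0.1000 + 0.1200 = 0.2800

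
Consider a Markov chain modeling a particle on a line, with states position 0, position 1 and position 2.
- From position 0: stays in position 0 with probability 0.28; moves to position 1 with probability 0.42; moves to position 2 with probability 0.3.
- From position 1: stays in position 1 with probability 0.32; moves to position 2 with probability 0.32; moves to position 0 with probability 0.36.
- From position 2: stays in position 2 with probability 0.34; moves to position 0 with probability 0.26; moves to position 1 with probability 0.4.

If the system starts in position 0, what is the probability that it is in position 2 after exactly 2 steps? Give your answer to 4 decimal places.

Sum over the intermediate state after 1 step:
P = P(position 0→position 0)·P(position 0→position 2) + P(position 0→position 1)·P(position 1→position 2) + P(position 0→position 2)·P(position 2→position 2)
  = 0.28×0.3 + 0.42×0.32 + 0.3×0.34
  = 0.0840 + 0.1344 + 0.1020 = 0.3204

0.3204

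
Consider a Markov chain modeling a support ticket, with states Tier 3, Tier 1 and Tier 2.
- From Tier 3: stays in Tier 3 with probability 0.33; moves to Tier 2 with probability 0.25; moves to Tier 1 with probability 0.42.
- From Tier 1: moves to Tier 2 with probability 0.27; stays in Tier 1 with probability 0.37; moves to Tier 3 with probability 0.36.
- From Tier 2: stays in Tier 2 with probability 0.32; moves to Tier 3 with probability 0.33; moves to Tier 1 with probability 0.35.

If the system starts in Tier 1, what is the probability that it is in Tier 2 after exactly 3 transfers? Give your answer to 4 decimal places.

Propagate the distribution vector 3 transfers from Tier 1.
After 0 transfers: (0.0000, 1.0000, 0.0000)
After 1 transfer: (0.3600, 0.3700, 0.2700)
After 2 transfers: (0.3411, 0.3826, 0.2763)
After 3 transfers: (0.3415, 0.3815, 0.2770)
P(in Tier 2 after 3 transfers) = 0.2770

0.2770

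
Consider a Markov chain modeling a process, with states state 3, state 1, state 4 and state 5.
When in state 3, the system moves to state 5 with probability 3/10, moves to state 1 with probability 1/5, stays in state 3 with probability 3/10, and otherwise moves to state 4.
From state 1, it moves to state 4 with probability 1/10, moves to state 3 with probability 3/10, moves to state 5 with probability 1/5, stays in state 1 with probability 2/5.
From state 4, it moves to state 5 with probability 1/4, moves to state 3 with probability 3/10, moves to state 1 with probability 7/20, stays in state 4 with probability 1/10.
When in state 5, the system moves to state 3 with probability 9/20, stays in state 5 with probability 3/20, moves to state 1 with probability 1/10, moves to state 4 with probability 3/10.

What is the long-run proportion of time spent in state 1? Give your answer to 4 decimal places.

Let the stationary distribution be π with π = πP and π_1 + π_2 + π_3 + π_4 = 1.
π_1 = 0.3·π_1 + 0.3·π_2 + 0.3·π_3 + 0.45·π_4
π_2 = 0.2·π_1 + 0.4·π_2 + 0.35·π_3 + 0.1·π_4
π_3 = 0.2·π_1 + 0.1·π_2 + 0.1·π_3 + 0.3·π_4
Solving with the normalization constraint gives π = (0.3346, 0.2548, 0.1796, 0.2309).
So the stationary probability of state 1 is 0.2548.

0.2548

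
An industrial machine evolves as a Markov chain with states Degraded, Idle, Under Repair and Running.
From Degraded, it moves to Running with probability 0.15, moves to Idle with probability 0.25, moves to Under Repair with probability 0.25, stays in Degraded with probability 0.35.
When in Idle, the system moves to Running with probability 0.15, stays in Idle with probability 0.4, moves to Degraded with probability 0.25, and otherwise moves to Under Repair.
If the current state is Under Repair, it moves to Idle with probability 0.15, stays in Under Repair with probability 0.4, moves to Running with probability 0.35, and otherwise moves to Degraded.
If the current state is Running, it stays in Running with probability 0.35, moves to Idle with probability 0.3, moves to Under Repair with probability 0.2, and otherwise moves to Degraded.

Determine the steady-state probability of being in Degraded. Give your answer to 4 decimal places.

0.2058

Let the stationary distribution be π with π = πP and π_1 + π_2 + π_3 + π_4 = 1.
π_1 = 0.35·π_1 + 0.25·π_2 + 0.1·π_3 + 0.15·π_4
π_2 = 0.25·π_1 + 0.4·π_2 + 0.15·π_3 + 0.3·π_4
π_3 = 0.25·π_1 + 0.2·π_2 + 0.4·π_3 + 0.2·π_4
Solving with the normalization constraint gives π = (0.2058, 0.2781, 0.2629, 0.2532).
So the stationary probability of Degraded is 0.2058.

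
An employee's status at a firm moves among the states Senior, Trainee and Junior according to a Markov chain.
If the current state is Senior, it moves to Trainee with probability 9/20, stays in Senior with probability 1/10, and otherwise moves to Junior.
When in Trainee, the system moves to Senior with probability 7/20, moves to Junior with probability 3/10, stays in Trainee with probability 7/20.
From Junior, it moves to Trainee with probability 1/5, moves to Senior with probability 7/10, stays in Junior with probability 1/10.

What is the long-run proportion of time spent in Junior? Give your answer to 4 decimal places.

Let the stationary distribution be π with π = πP and π_1 + π_2 + π_3 = 1.
π_1 = 0.1·π_1 + 0.35·π_2 + 0.7·π_3
π_2 = 0.45·π_1 + 0.35·π_2 + 0.2·π_3
Solving with the normalization constraint gives π = (0.3627, 0.3420, 0.2953).
So the stationary probability of Junior is 0.2953.

0.2953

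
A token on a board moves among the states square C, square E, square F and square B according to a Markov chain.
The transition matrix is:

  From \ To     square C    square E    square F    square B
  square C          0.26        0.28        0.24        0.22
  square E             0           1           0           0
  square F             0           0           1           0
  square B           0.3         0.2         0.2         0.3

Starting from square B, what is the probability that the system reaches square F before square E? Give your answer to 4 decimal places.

Let h(s) be the probability of absorption at square F starting from transient state s. Then h(square F) = 1 and h(square E) = 0. By first-step analysis:
h(square C) = 0.26·h(square C) + 0.28·0 + 0.24·1 + 0.22·h(square B)
h(square B) = 0.3·h(square C) + 0.2·0 + 0.2·1 + 0.3·h(square B)
Solving: h(square C) = 0.4690, h(square B) = 0.4867.
Starting from square B, the probability is 0.4867.

0.4867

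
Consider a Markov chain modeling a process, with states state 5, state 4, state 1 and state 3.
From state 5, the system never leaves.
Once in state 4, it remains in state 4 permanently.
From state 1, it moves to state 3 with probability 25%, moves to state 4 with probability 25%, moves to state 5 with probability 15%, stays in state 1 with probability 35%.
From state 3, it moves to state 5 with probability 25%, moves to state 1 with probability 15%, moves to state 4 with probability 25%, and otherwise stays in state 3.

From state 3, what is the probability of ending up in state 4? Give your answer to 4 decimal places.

Let h(s) be the probability of absorption at state 4 starting from transient state s. Then h(state 4) = 1 and h(state 5) = 0. By first-step analysis:
h(state 1) = 0.15·0 + 0.25·1 + 0.35·h(state 1) + 0.25·h(state 3)
h(state 3) = 0.25·0 + 0.25·1 + 0.15·h(state 1) + 0.35·h(state 3)
Solving: h(state 1) = 0.5844, h(state 3) = 0.5195.
Starting from state 3, the probability is 0.5195.

0.5195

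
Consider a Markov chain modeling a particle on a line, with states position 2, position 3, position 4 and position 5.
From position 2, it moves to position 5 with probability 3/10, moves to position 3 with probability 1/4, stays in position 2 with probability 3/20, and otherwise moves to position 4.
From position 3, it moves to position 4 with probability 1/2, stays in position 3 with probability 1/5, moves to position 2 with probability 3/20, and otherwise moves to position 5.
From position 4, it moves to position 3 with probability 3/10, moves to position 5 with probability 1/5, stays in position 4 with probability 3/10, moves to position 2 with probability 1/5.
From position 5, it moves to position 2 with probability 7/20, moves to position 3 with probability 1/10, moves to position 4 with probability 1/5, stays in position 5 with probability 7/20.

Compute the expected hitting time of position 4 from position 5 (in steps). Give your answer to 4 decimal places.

3.6603

Let t(s) be the expected number of steps to first reach position 4 from state s, with t(position 4) = 0. Conditioning on the first step:
t(position 2) = 1 + 0.15·t(position 2) + 0.25·t(position 3) + 0.3·t(position 5)
t(position 3) = 1 + 0.15·t(position 2) + 0.2·t(position 3) + 0.15·t(position 5)
t(position 5) = 1 + 0.35·t(position 2) + 0.1·t(position 3) + 0.35·t(position 5)
Solving: t(position 2) = 3.2152, t(position 3) = 2.5392, t(position 5) = 3.6603.
Expected steps from position 5 to position 4: 3.6603.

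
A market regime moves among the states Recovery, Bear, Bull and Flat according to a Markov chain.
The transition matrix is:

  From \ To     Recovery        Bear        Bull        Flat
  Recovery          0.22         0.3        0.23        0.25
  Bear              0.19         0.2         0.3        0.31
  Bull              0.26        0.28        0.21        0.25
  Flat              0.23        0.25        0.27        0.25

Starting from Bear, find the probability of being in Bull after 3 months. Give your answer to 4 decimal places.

0.2536

Propagate the distribution vector 3 months from Bear.
After 0 months: (0.0000, 1.0000, 0.0000, 0.0000)
After 1 month: (0.1900, 0.2000, 0.3000, 0.3100)
After 2 months: (0.2291, 0.2585, 0.2504, 0.2620)
After 3 months: (0.2249, 0.2560, 0.2536, 0.2655)
P(in Bull after 3 months) = 0.2536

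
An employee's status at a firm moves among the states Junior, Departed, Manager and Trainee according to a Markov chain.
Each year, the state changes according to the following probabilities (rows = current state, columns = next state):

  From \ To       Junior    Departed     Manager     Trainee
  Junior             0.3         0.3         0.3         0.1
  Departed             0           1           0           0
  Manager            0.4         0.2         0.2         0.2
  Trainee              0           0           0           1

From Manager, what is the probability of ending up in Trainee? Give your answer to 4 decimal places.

0.4091

Let h(s) be the probability of absorption at Trainee starting from transient state s. Then h(Trainee) = 1 and h(Departed) = 0. By first-step analysis:
h(Junior) = 0.3·h(Junior) + 0.3·0 + 0.3·h(Manager) + 0.1·1
h(Manager) = 0.4·h(Junior) + 0.2·0 + 0.2·h(Manager) + 0.2·1
Solving: h(Junior) = 0.3182, h(Manager) = 0.4091.
Starting from Manager, the probability is 0.4091.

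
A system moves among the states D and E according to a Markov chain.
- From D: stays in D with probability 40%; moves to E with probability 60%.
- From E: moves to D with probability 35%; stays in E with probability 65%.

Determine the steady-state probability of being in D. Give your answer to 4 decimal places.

Let the stationary distribution be π with π = πP and π_1 + π_2 = 1.
π_1 = 0.4·π_1 + 0.35·π_2
Solving with the normalization constraint gives π = (0.3684, 0.6316).
So the stationary probability of D is 0.3684.

0.3684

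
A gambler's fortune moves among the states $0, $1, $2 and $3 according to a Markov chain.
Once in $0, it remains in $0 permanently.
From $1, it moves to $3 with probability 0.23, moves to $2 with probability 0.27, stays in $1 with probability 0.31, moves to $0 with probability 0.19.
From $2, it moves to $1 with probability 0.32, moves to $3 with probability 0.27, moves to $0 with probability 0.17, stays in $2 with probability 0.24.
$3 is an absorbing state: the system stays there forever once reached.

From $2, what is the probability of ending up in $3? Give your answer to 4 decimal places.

0.5934

Let h(s) be the probability of absorption at $3 starting from transient state s. Then h($3) = 1 and h($0) = 0. By first-step analysis:
h($1) = 0.19·0 + 0.31·h($1) + 0.27·h($2) + 0.23·1
h($2) = 0.17·0 + 0.32·h($1) + 0.24·h($2) + 0.27·1
Solving: h($1) = 0.5655, h($2) = 0.5934.
Starting from $2, the probability is 0.5934.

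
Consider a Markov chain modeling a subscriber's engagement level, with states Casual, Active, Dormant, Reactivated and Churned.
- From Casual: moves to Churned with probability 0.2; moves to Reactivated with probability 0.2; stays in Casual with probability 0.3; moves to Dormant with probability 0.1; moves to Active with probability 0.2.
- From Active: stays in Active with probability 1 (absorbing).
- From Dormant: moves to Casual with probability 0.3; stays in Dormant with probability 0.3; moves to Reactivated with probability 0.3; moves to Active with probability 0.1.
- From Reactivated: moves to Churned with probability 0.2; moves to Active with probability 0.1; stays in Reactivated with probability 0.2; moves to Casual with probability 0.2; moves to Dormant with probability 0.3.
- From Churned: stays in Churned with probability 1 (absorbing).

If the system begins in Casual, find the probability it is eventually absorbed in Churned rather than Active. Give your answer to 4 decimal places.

0.5059

Let h(s) be the probability of absorption at Churned starting from transient state s. Then h(Churned) = 1 and h(Active) = 0. By first-step analysis:
h(Casual) = 0.3·h(Casual) + 0.2·0 + 0.1·h(Dormant) + 0.2·h(Reactivated) + 0.2·1
h(Dormant) = 0.3·h(Casual) + 0.1·0 + 0.3·h(Dormant) + 0.3·h(Reactivated)
h(Reactivated) = 0.2·h(Casual) + 0.1·0 + 0.3·h(Dormant) + 0.2·h(Reactivated) + 0.2·1
Solving: h(Casual) = 0.5059, h(Dormant) = 0.4506, h(Reactivated) = 0.5455.
Starting from Casual, the probability is 0.5059.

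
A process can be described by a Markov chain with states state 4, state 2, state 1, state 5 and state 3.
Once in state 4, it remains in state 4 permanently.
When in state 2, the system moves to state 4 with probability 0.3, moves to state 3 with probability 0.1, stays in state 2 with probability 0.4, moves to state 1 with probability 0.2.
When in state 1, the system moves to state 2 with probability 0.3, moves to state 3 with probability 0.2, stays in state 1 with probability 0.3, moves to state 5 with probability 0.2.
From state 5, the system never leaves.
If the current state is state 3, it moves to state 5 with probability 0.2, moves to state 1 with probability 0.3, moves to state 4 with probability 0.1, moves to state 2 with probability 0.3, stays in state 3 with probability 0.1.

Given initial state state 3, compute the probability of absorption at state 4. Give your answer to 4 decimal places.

0.5122

Let h(s) be the probability of absorption at state 4 starting from transient state s. Then h(state 4) = 1 and h(state 5) = 0. By first-step analysis:
h(state 2) = 0.3·1 + 0.4·h(state 2) + 0.2·h(state 1) + 0.1·h(state 3)
h(state 1) = 0.3·h(state 2) + 0.3·h(state 1) + 0.2·0 + 0.2·h(state 3)
h(state 3) = 0.1·1 + 0.3·h(state 2) + 0.3·h(state 1) + 0.2·0 + 0.1·h(state 3)
Solving: h(state 2) = 0.7398, h(state 1) = 0.4634, h(state 3) = 0.5122.
Starting from state 3, the probability is 0.5122.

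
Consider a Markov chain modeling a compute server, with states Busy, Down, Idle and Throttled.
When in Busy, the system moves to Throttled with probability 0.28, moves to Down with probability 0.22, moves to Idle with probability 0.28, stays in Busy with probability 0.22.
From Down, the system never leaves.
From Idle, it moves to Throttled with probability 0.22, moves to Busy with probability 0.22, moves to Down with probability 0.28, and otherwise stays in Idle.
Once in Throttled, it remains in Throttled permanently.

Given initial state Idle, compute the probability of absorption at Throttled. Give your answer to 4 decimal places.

Let h(s) be the probability of absorption at Throttled starting from transient state s. Then h(Throttled) = 1 and h(Down) = 0. By first-step analysis:
h(Busy) = 0.22·h(Busy) + 0.22·0 + 0.28·h(Idle) + 0.28·1
h(Idle) = 0.22·h(Busy) + 0.28·0 + 0.28·h(Idle) + 0.22·1
Solving: h(Busy) = 0.5264, h(Idle) = 0.4664.
Starting from Idle, the probability is 0.4664.

0.4664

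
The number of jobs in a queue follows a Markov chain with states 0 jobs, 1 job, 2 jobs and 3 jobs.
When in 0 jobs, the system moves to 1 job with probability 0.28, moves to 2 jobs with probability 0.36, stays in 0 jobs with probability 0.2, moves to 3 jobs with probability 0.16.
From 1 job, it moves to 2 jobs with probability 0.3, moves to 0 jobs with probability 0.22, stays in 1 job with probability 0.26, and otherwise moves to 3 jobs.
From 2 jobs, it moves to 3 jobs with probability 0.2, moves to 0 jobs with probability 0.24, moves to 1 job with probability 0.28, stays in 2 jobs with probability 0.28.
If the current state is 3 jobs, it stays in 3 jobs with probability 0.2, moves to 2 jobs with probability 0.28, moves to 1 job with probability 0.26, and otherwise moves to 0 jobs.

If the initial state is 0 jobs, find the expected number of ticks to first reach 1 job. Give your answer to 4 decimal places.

3.6179

Let t(s) be the expected number of ticks to first reach 1 job from state s, with t(1 job) = 0. Conditioning on the first tick:
t(0 jobs) = 1 + 0.2·t(0 jobs) + 0.36·t(2 jobs) + 0.16·t(3 jobs)
t(2 jobs) = 1 + 0.24·t(0 jobs) + 0.28·t(2 jobs) + 0.2·t(3 jobs)
t(3 jobs) = 1 + 0.26·t(0 jobs) + 0.28·t(2 jobs) + 0.2·t(3 jobs)
Solving: t(0 jobs) = 3.6179, t(2 jobs) = 3.6207, t(3 jobs) = 3.6931.
Expected ticks from 0 jobs to 1 job: 3.6179.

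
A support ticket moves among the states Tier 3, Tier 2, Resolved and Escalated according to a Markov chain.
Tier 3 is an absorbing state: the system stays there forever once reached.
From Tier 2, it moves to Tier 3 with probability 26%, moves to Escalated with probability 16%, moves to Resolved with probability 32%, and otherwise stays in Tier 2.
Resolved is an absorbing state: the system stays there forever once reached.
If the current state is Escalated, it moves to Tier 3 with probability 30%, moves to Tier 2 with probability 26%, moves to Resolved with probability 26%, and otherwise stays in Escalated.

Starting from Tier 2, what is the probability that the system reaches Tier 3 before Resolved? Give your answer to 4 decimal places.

0.4621

Let h(s) be the probability of absorption at Tier 3 starting from transient state s. Then h(Tier 3) = 1 and h(Resolved) = 0. By first-step analysis:
h(Tier 2) = 0.26·1 + 0.26·h(Tier 2) + 0.32·0 + 0.16·h(Escalated)
h(Escalated) = 0.3·1 + 0.26·h(Tier 2) + 0.26·0 + 0.18·h(Escalated)
Solving: h(Tier 2) = 0.4621, h(Escalated) = 0.5124.
Starting from Tier 2, the probability is 0.4621.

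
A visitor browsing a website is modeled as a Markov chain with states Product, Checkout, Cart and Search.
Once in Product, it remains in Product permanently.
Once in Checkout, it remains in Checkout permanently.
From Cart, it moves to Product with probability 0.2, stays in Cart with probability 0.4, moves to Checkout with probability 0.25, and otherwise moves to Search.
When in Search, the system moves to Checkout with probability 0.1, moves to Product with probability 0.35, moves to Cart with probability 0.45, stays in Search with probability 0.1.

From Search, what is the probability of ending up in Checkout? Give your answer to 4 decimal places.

0.3651

Let h(s) be the probability of absorption at Checkout starting from transient state s. Then h(Checkout) = 1 and h(Product) = 0. By first-step analysis:
h(Cart) = 0.2·0 + 0.25·1 + 0.4·h(Cart) + 0.15·h(Search)
h(Search) = 0.35·0 + 0.1·1 + 0.45·h(Cart) + 0.1·h(Search)
Solving: h(Cart) = 0.5079, h(Search) = 0.3651.
Starting from Search, the probability is 0.3651.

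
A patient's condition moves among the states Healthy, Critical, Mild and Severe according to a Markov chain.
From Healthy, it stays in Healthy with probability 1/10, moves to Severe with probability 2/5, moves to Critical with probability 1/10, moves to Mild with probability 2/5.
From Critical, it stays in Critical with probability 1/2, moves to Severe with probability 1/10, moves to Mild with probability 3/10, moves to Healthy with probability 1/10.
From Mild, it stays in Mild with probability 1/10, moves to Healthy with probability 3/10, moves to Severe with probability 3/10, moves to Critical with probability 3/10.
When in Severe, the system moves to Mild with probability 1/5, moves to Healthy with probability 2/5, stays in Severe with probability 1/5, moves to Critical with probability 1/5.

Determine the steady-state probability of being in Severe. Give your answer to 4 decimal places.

Let the stationary distribution be π with π = πP and π_1 + π_2 + π_3 + π_4 = 1.
π_1 = 0.1·π_1 + 0.1·π_2 + 0.3·π_3 + 0.4·π_4
π_2 = 0.1·π_1 + 0.5·π_2 + 0.3·π_3 + 0.2·π_4
π_3 = 0.4·π_1 + 0.3·π_2 + 0.1·π_3 + 0.2·π_4
Solving with the normalization constraint gives π = (0.2218, 0.2895, 0.2485, 0.2402).
So the stationary probability of Severe is 0.2402.

0.2402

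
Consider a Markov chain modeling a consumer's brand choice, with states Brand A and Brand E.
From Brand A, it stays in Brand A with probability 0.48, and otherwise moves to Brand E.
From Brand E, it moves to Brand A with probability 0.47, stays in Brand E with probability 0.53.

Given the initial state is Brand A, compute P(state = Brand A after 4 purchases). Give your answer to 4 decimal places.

0.4747

Propagate the distribution vector 4 purchases from Brand A.
After 0 purchases: (1.0000, 0.0000)
After 1 purchase: (0.4800, 0.5200)
After 2 purchases: (0.4748, 0.5252)
After 3 purchases: (0.4747, 0.5253)
After 4 purchases: (0.4747, 0.5253)
P(in Brand A after 4 purchases) = 0.4747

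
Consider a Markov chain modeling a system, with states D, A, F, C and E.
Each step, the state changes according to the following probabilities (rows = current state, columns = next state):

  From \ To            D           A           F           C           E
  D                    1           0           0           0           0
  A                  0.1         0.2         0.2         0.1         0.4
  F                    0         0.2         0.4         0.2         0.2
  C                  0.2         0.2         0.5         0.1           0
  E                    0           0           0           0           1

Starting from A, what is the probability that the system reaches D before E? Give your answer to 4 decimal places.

Let h(s) be the probability of absorption at D starting from transient state s. Then h(D) = 1 and h(E) = 0. By first-step analysis:
h(A) = 0.1·1 + 0.2·h(A) + 0.2·h(F) + 0.1·h(C) + 0.4·0
h(F) = 0.2·h(A) + 0.4·h(F) + 0.2·h(C) + 0.2·0
h(C) = 0.2·1 + 0.2·h(A) + 0.5·h(F) + 0.1·h(C)
Solving: h(A) = 0.2238, h(F) = 0.2028, h(C) = 0.3846.
Starting from A, the probability is 0.2238.

0.2238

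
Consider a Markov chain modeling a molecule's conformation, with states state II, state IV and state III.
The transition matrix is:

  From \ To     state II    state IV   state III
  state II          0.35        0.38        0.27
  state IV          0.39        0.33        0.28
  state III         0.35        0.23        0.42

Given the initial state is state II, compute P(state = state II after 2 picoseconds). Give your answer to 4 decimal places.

Sum over the intermediate state after 1 picosecond:
P = P(state II→state II)·P(state II→state II) + P(state II→state IV)·P(state IV→state II) + P(state II→state III)·P(state III→state II)
  = 0.35×0.35 + 0.38×0.39 + 0.27×0.35
  = 0.1225 + 0.1482 + 0.0945 = 0.3652

0.3652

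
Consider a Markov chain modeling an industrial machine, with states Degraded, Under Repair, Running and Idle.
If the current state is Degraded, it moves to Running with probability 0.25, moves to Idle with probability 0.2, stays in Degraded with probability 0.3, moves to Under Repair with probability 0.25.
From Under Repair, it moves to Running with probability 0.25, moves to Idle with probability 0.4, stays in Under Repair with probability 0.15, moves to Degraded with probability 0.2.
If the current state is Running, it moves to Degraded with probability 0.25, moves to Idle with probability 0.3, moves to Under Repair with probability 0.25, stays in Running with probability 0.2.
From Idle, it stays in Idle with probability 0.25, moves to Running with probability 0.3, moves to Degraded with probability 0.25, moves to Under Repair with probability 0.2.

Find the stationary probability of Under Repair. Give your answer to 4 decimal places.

Let the stationary distribution be π with π = πP and π_1 + π_2 + π_3 + π_4 = 1.
π_1 = 0.3·π_1 + 0.2·π_2 + 0.25·π_3 + 0.25·π_4
π_2 = 0.25·π_1 + 0.15·π_2 + 0.25·π_3 + 0.2·π_4
π_3 = 0.25·π_1 + 0.25·π_2 + 0.2·π_3 + 0.3·π_4
Solving with the normalization constraint gives π = (0.2519, 0.2144, 0.2515, 0.2822).
So the stationary probability of Under Repair is 0.2144.

0.2144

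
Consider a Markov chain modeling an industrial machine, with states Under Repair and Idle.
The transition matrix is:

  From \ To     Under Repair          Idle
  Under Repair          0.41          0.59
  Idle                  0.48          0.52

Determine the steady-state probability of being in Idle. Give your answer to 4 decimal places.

Let the stationary distribution be π with π = πP and π_1 + π_2 = 1.
π_1 = 0.41·π_1 + 0.48·π_2
Solving with the normalization constraint gives π = (0.4486, 0.5514).
So the stationary probability of Idle is 0.5514.

0.5514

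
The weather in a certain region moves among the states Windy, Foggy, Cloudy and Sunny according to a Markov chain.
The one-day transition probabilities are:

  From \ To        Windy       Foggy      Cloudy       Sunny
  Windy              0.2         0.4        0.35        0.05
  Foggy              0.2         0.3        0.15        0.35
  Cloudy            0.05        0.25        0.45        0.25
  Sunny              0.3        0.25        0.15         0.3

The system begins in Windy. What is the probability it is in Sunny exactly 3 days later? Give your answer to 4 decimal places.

Propagate the distribution vector 3 days from Windy.
After 0 days: (1.0000, 0.0000, 0.0000, 0.0000)
After 1 day: (0.2000, 0.4000, 0.3500, 0.0500)
After 2 days: (0.1525, 0.3000, 0.2950, 0.2525)
After 3 days: (0.1810, 0.2879, 0.2690, 0.2621)
P(in Sunny after 3 days) = 0.2621

0.2621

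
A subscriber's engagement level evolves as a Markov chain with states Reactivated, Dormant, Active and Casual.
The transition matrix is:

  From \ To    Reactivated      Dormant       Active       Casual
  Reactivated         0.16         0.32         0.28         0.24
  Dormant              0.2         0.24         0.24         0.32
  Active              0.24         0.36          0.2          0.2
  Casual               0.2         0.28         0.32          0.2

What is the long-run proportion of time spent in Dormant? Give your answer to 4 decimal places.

0.2968

Let the stationary distribution be π with π = πP and π_1 + π_2 + π_3 + π_4 = 1.
π_1 = 0.16·π_1 + 0.2·π_2 + 0.24·π_3 + 0.2·π_4
π_2 = 0.32·π_1 + 0.24·π_2 + 0.36·π_3 + 0.28·π_4
π_3 = 0.28·π_1 + 0.24·π_2 + 0.2·π_3 + 0.32·π_4
Solving with the normalization constraint gives π = (0.2022, 0.2968, 0.2573, 0.2437).
So the stationary probability of Dormant is 0.2968.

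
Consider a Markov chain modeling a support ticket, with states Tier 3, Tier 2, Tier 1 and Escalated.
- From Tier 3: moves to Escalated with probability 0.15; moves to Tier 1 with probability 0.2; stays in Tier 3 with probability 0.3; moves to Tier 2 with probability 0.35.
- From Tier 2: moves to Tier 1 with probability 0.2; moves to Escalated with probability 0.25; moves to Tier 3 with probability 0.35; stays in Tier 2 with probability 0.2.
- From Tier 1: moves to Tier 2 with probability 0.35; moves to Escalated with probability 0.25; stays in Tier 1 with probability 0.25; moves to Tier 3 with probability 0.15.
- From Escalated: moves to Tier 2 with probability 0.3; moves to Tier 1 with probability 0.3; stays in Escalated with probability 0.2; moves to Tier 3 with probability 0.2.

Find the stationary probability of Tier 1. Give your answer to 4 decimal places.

Let the stationary distribution be π with π = πP and π_1 + π_2 + π_3 + π_4 = 1.
π_1 = 0.3·π_1 + 0.35·π_2 + 0.15·π_3 + 0.2·π_4
π_2 = 0.35·π_1 + 0.2·π_2 + 0.35·π_3 + 0.3·π_4
π_3 = 0.2·π_1 + 0.2·π_2 + 0.25·π_3 + 0.3·π_4
Solving with the normalization constraint gives π = (0.2585, 0.2951, 0.2330, 0.2135).
So the stationary probability of Tier 1 is 0.2330.

0.2330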